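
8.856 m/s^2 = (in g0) 0.9031. Check: 1 g0 = 9.80665 m/s^2, so 8.856 m/s^2 = 8.856 / 9.80665 = 0.90306068 g0 ≈ 0.9031 g0 (4 s.f.).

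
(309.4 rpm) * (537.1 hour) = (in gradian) 3.988e+09. Check: 1 rpm = 0.10471976 rad/s, so 309.4 rpm = 309.4 * 0.10471976 = 32.400292 rad/s. 1 hour = 3600 s, so 537.1 hour = 537.1 * 3600 = 1933560 s. Combine: 32.400292 rad/s * 1933560 s = 62647909 rad. 1 gradian = 0.015707963 rad, so 62647909 rad = 62647909 / 0.015707963 = 3.9882898e+09 gradian ≈ 3.988e+09 gradian (4 s.f.).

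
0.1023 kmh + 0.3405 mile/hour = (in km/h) 0.6503. Check: 1 kmh = 0.27777778 m/s, so 0.1023 kmh = 0.1023 * 0.27777778 = 0.028416667 m/s. 1 mile/hour = 0.44704 m/s, so 0.3405 mile/hour = 0.3405 * 0.44704 = 0.15221712 m/s. Sum: 0.028416667 + 0.15221712 = 0.18063379 m/s. 1 km/h = 0.27777778 m/s, so 0.18063379 m/s = 0.18063379 / 0.27777778 = 0.65028163 km/h ≈ 0.6503 km/h (4 s.f.).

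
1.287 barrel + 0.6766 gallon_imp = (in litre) 207.7. Check: 1 barrel = 0.15898729 m^3, so 1.287 barrel = 1.287 * 0.15898729 = 0.20461665 m^3. 1 gallon_imp = 0.00454609 m^3, so 0.6766 gallon_imp = 0.6766 * 0.00454609 = 0.0030758845 m^3. Sum: 0.20461665 + 0.0030758845 = 0.20769253 m^3. 1 litre = 0.001 m^3, so 0.20769253 m^3 = 0.20769253 / 0.001 = 207.69253 litre ≈ 207.7 litre (4 s.f.).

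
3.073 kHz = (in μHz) 1 kHz = 1000 Hz, so 3.073 kHz = 3.073 * 1000 = 3073 Hz. 1 μHz = 1e-06 Hz, so 3073 Hz = 3073 / 1e-06 = 3.073e+09 μHz. Final answer: 3.073e+09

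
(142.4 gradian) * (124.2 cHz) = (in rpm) 26.53. Check: 1 gradian = 0.015707963 rad, so 142.4 gradian = 142.4 * 0.015707963 = 2.236814 rad. 1 cHz = 0.01 Hz, so 124.2 cHz = 124.2 * 0.01 = 1.242 Hz. Combine: 2.236814 rad * 1.242 Hz = 2.7781229 rad/s. 1 rpm = 0.10471976 rad/s, so 2.7781229 rad/s = 2.7781229 / 0.10471976 = 26.52912 rpm ≈ 26.53 rpm (4 s.f.).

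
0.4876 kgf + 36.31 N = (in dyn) 1 kgf = 9.80665 N, so 0.4876 kgf = 0.4876 * 9.80665 = 4.7817225 N. 36.31 N is already in N. Sum: 4.7817225 + 36.31 = 41.091723 N. 1 dyn = 1e-05 N, so 41.091723 N = 41.091723 / 1e-05 = 4109172.3 dyn ≈ 4.109e+06 dyn (4 s.f.). Final answer: 4.109e+06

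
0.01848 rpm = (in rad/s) 1 rpm = 0.10471976 rad/s, so 0.01848 rpm = 0.01848 * 0.10471976 = 0.0019352211 rad/s. Result: 0.0019352211 rad/s ≈ 0.001935 rad/s (4 s.f.). Final answer: 0.001935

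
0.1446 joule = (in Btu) 0.0001371. Check: 0.1446 joule = 0.1446 J. 1 Btu = 1055.0559 J, so 0.1446 J = 0.1446 / 1055.0559 = 0.00013705436 Btu ≈ 0.0001371 Btu (4 s.f.).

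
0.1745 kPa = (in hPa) 1.745. Check: 1 kPa = 1000 Pa, so 0.1745 kPa = 0.1745 * 1000 = 174.5 Pa. 1 hPa = 100 Pa, so 174.5 Pa = 174.5 / 100 = 1.745 hPa.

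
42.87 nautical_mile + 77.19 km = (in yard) 1 nautical_mile = 1852 m, so 42.87 nautical_mile = 42.87 * 1852 = 79395.24 m. 1 km = 1000 m, so 77.19 km = 77.19 * 1000 = 77190 m. Sum: 79395.24 + 77190 = 156585.24 m. 1 yard = 0.9144 m, so 156585.24 m = 156585.24 / 0.9144 = 171243.7 yard ≈ 1.712e+05 yard (4 s.f.). Final answer: 1.712e+05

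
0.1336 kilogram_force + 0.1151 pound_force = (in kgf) 0.1858. Check: 1 kilogram_force = 9.80665 N, so 0.1336 kilogram_force = 0.1336 * 9.80665 = 1.3101684 N. 1 pound_force = 4.4482216 N, so 0.1151 pound_force = 0.1151 * 4.4482216 = 0.51199031 N. Sum: 1.3101684 + 0.51199031 = 1.8221587 N. 1 kgf = 9.80665 N, so 1.8221587 N = 1.8221587 / 9.80665 = 0.18580848 kgf ≈ 0.1858 kgf (4 s.f.).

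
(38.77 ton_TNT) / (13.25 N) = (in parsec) 1 ton_TNT = 4.184e+09 J, so 38.77 ton_TNT = 38.77 * 4.184e+09 = 1.6221368e+11 J. 13.25 N is already in N. Combine: 1.6221368e+11 J / 13.25 N = 1.2242542e+10 m. 1 parsec = 3.0856776e+16 m, so 1.2242542e+10 m = 1.2242542e+10 / 3.0856776e+16 = 3.9675376e-07 parsec ≈ 3.968e-07 parsec (4 s.f.). Final answer: 3.968e-07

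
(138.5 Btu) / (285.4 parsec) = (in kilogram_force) 1 Btu = 1055.0559 J, so 138.5 Btu = 138.5 * 1055.0559 = 146125.24 J. 1 parsec = 3.0856776e+16 m, so 285.4 parsec = 285.4 * 3.0856776e+16 = 8.8065238e+18 m. Combine: 146125.24 J / 8.8065238e+18 m = 1.6592839e-14 N. 1 kilogram_force = 9.80665 N, so 1.6592839e-14 N = 1.6592839e-14 / 9.80665 = 1.6919987e-15 kilogram_force ≈ 1.692e-15 kilogram_force (4 s.f.). Final answer: 1.692e-15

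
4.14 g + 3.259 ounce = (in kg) 0.09653. Check: 1 g = 0.001 kg, so 4.14 g = 4.14 * 0.001 = 0.00414 kg. 1 ounce = 0.028349523 kg, so 3.259 ounce = 3.259 * 0.028349523 = 0.092391096 kg. Sum: 0.00414 + 0.092391096 = 0.096531096 kg. Result: 0.096531096 kg ≈ 0.09653 kg (4 s.f.).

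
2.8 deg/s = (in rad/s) 0.04887. Check: 1 deg/s = 0.017453293 rad/s, so 2.8 deg/s = 2.8 * 0.017453293 = 0.048869219 rad/s. Result: 0.048869219 rad/s ≈ 0.04887 rad/s (4 s.f.).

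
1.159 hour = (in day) 0.04829. Check: 1 hour = 3600 s, so 1.159 hour = 1.159 * 3600 = 4172.4 s. 1 day = 86400 s, so 4172.4 s = 4172.4 / 86400 = 0.048291667 day ≈ 0.04829 day (4 s.f.).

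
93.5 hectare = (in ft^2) 1 hectare = 10000 m^2, so 93.5 hectare = 93.5 * 10000 = 935000 m^2. 1 ft^2 = 0.09290304 m^2, so 935000 m^2 = 935000 / 0.09290304 = 10064256 ft^2 ≈ 1.006e+07 ft^2 (4 s.f.). Final answer: 1.006e+07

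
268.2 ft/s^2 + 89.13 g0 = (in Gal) 1 ft/s^2 = 0.3048 m/s^2, so 268.2 ft/s^2 = 268.2 * 0.3048 = 81.74736 m/s^2. 1 g0 = 9.80665 m/s^2, so 89.13 g0 = 89.13 * 9.80665 = 874.06671 m/s^2. Sum: 81.74736 + 874.06671 = 955.81407 m/s^2. 1 Gal = 0.01 m/s^2, so 955.81407 m/s^2 = 955.81407 / 0.01 = 95581.407 Gal ≈ 9.558e+04 Gal (4 s.f.). Final answer: 9.558e+04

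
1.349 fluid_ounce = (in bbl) 0.0002509. Check: 1 fluid_ounce = 2.957353e-05 m^3, so 1.349 fluid_ounce = 1.349 * 2.957353e-05 = 3.9894691e-05 m^3. 1 bbl = 0.15898729 m^3, so 3.9894691e-05 m^3 = 3.9894691e-05 / 0.15898729 = 0.00025093006 bbl ≈ 0.0002509 bbl (4 s.f.).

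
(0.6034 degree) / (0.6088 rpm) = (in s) 0.1652. Check: 1 degree = 0.017453293 rad, so 0.6034 degree = 0.6034 * 0.017453293 = 0.010531317 rad. 1 rpm = 0.10471976 rad/s, so 0.6088 rpm = 0.6088 * 0.10471976 = 0.063753387 rad/s. Combine: 0.010531317 rad / 0.063753387 rad/s = 0.16518835 s. Result: 0.16518835 s ≈ 0.1652 s (4 s.f.).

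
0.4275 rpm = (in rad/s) 0.04477. Check: 1 rpm = 0.10471976 rad/s, so 0.4275 rpm = 0.4275 * 0.10471976 = 0.044767695 rad/s. Result: 0.044767695 rad/s ≈ 0.04477 rad/s (4 s.f.).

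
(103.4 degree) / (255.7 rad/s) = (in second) 0.007058. Check: 1 degree = 0.017453293 rad, so 103.4 degree = 103.4 * 0.017453293 = 1.8046704 rad. 255.7 rad/s is already in rad/s. Combine: 1.8046704 rad / 255.7 rad/s = 0.0070577647 s. 0.0070577647 s = 0.0070577647 second ≈ 0.007058 second (4 s.f.).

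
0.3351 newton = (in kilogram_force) 0.3351 newton = 0.3351 N. 1 kilogram_force = 9.80665 N, so 0.3351 N = 0.3351 / 9.80665 = 0.03417069 kilogram_force ≈ 0.03417 kilogram_force (4 s.f.). Final answer: 0.03417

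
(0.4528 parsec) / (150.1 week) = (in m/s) 1.539e+08. Check: 1 parsec = 3.0856776e+16 m, so 0.4528 parsec = 0.4528 * 3.0856776e+16 = 1.3971948e+16 m. 1 week = 604800 s, so 150.1 week = 150.1 * 604800 = 90780480 s. Combine: 1.3971948e+16 m / 90780480 s = 1.5390917e+08 m/s. Result: 1.5390917e+08 m/s ≈ 1.539e+08 m/s (4 s.f.).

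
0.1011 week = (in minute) 1 week = 604800 s, so 0.1011 week = 0.1011 * 604800 = 61145.28 s. 1 minute = 60 s, so 61145.28 s = 61145.28 / 60 = 1019.088 minute ≈ 1019 minute (4 s.f.). Final answer: 1019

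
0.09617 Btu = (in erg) 1 Btu = 1055.0559 J, so 0.09617 Btu = 0.09617 * 1055.0559 = 101.46472 J. 1 erg = 1e-07 J, so 101.46472 J = 101.46472 / 1e-07 = 1.0146472e+09 erg ≈ 1.015e+09 erg (4 s.f.). Final answer: 1.015e+09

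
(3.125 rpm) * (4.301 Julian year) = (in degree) 1 rpm = 0.10471976 rad/s, so 3.125 rpm = 3.125 * 0.10471976 = 0.32724923 rad/s. 1 Julian year = 31557600 s, so 4.301 Julian year = 4.301 * 31557600 = 1.3572924e+08 s. Combine: 0.32724923 rad/s * 1.3572924e+08 s = 44417289 rad. 1 degree = 0.017453293 rad, so 44417289 rad = 44417289 / 0.017453293 = 2.5449232e+09 degree ≈ 2.545e+09 degree (4 s.f.). Final answer: 2.545e+09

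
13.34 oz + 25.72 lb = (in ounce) 1 oz = 0.028349523 kg, so 13.34 oz = 13.34 * 0.028349523 = 0.37818264 kg. 1 lb = 0.45359237 kg, so 25.72 lb = 25.72 * 0.45359237 = 11.666396 kg. Sum: 0.37818264 + 11.666396 = 12.044578 kg. 1 ounce = 0.028349523 kg, so 12.044578 kg = 12.044578 / 0.028349523 = 424.86 ounce ≈ 424.9 ounce (4 s.f.). Final answer: 424.9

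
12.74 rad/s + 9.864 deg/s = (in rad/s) 12.74 rad/s is already in rad/s. 1 deg/s = 0.017453293 rad/s, so 9.864 deg/s = 9.864 * 0.017453293 = 0.17215928 rad/s. Sum: 12.74 + 0.17215928 = 12.912159 rad/s. Result: 12.912159 rad/s ≈ 12.91 rad/s (4 s.f.). Final answer: 12.91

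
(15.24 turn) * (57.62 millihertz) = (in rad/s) 5.517. Check: 1 turn = 6.2831853 rad, so 15.24 turn = 15.24 * 6.2831853 = 95.755744 rad. 1 millihertz = 0.001 Hz, so 57.62 millihertz = 57.62 * 0.001 = 0.05762 Hz. Combine: 95.755744 rad * 0.05762 Hz = 5.517446 rad/s. Result: 5.517446 rad/s ≈ 5.517 rad/s (4 s.f.).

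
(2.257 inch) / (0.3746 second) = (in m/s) 0.153. Check: 1 inch = 0.0254 m, so 2.257 inch = 2.257 * 0.0254 = 0.0573278 m. 0.3746 second = 0.3746 s. Combine: 0.0573278 m / 0.3746 s = 0.15303737 m/s. Result: 0.15303737 m/s ≈ 0.153 m/s (4 s.f.).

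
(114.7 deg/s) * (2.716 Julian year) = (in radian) 1 deg/s = 0.017453293 rad/s, so 114.7 deg/s = 114.7 * 0.017453293 = 2.0018927 rad/s. 1 Julian year = 31557600 s, so 2.716 Julian year = 2.716 * 31557600 = 85710442 s. Combine: 2.0018927 rad/s * 85710442 s = 1.715831e+08 rad. 1.715831e+08 rad = 1.715831e+08 radian ≈ 1.716e+08 radian (4 s.f.). Final answer: 1.716e+08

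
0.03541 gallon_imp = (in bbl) 0.001013. Check: 1 gallon_imp = 0.00454609 m^3, so 0.03541 gallon_imp = 0.03541 * 0.00454609 = 0.00016097705 m^3. 1 bbl = 0.15898729 m^3, so 0.00016097705 m^3 = 0.00016097705 / 0.15898729 = 0.0010125152 bbl ≈ 0.001013 bbl (4 s.f.).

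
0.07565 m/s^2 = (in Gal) 1 Gal = 0.01 m/s^2, so 0.07565 m/s^2 = 0.07565 / 0.01 = 7.565 Gal. Final answer: 7.565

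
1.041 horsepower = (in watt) 776.3. Check: 1 horsepower = 745.69987 W, so 1.041 horsepower = 1.041 * 745.69987 = 776.27357 W. 776.27357 W = 776.27357 watt ≈ 776.3 watt (4 s.f.).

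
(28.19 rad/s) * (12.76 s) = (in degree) 28.19 rad/s is already in rad/s. 12.76 s is already in s. Combine: 28.19 rad/s * 12.76 s = 359.7044 rad. 1 degree = 0.017453293 rad, so 359.7044 rad = 359.7044 / 0.017453293 = 20609.544 degree ≈ 2.061e+04 degree (4 s.f.). Final answer: 2.061e+04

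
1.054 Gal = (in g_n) 1 Gal = 0.01 m/s^2, so 1.054 Gal = 1.054 * 0.01 = 0.01054 m/s^2. 1 g_n = 9.80665 m/s^2, so 0.01054 m/s^2 = 0.01054 / 9.80665 = 0.0010747809 g_n ≈ 0.001075 g_n (4 s.f.). Final answer: 0.001075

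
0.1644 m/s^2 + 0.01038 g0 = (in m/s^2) 0.2662. Check: 0.1644 m/s^2 is already in m/s^2. 1 g0 = 9.80665 m/s^2, so 0.01038 g0 = 0.01038 * 9.80665 = 0.10179303 m/s^2. Sum: 0.1644 + 0.10179303 = 0.26619303 m/s^2. Result: 0.26619303 m/s^2 ≈ 0.2662 m/s^2 (4 s.f.).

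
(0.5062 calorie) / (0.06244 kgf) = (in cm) 1 calorie = 4.184 J, so 0.5062 calorie = 0.5062 * 4.184 = 2.1179408 J. 1 kgf = 9.80665 N, so 0.06244 kgf = 0.06244 * 9.80665 = 0.61232723 N. Combine: 2.1179408 J / 0.61232723 N = 3.4588382 m. 1 cm = 0.01 m, so 3.4588382 m = 3.4588382 / 0.01 = 345.88382 cm ≈ 345.9 cm (4 s.f.). Final answer: 345.9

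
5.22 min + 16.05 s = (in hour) 1 min = 60 s, so 5.22 min = 5.22 * 60 = 313.2 s. 16.05 s is already in s. Sum: 313.2 + 16.05 = 329.25 s. 1 hour = 3600 s, so 329.25 s = 329.25 / 3600 = 0.091458333 hour ≈ 0.09146 hour (4 s.f.). Final answer: 0.09146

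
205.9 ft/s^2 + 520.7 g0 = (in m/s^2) 1 ft/s^2 = 0.3048 m/s^2, so 205.9 ft/s^2 = 205.9 * 0.3048 = 62.75832 m/s^2. 1 g0 = 9.80665 m/s^2, so 520.7 g0 = 520.7 * 9.80665 = 5106.3227 m/s^2. Sum: 62.75832 + 5106.3227 = 5169.081 m/s^2. Result: 5169.081 m/s^2 ≈ 5169 m/s^2 (4 s.f.). Final answer: 5169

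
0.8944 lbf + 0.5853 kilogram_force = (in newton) 9.718. Check: 1 lbf = 4.4482216 N, so 0.8944 lbf = 0.8944 * 4.4482216 = 3.9784894 N. 1 kilogram_force = 9.80665 N, so 0.5853 kilogram_force = 0.5853 * 9.80665 = 5.7398322 N. Sum: 3.9784894 + 5.7398322 = 9.7183217 N. 9.7183217 N = 9.7183217 newton ≈ 9.718 newton (4 s.f.).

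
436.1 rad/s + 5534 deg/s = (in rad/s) 532.7. Check: 436.1 rad/s is already in rad/s. 1 deg/s = 0.017453293 rad/s, so 5534 deg/s = 5534 * 0.017453293 = 96.586521 rad/s. Sum: 436.1 + 96.586521 = 532.68652 rad/s. Result: 532.68652 rad/s ≈ 532.7 rad/s (4 s.f.).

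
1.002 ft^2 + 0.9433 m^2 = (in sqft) 11.16. Check: 1 ft^2 = 0.09290304 m^2, so 1.002 ft^2 = 1.002 * 0.09290304 = 0.093088846 m^2. 0.9433 m^2 is already in m^2. Sum: 0.093088846 + 0.9433 = 1.0363888 m^2. 1 sqft = 0.09290304 m^2, so 1.0363888 m^2 = 1.0363888 / 0.09290304 = 11.155597 sqft ≈ 11.16 sqft (4 s.f.).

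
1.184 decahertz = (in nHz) 1 decahertz = 10 Hz, so 1.184 decahertz = 1.184 * 10 = 11.84 Hz. 1 nHz = 1e-09 Hz, so 11.84 Hz = 11.84 / 1e-09 = 1.184e+10 nHz. Final answer: 1.184e+10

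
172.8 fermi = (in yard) 1 fermi = 1e-15 m, so 172.8 fermi = 172.8 * 1e-15 = 1.728e-13 m. 1 yard = 0.9144 m, so 1.728e-13 m = 1.728e-13 / 0.9144 = 1.8897638e-13 yard ≈ 1.89e-13 yard (4 s.f.). Final answer: 1.89e-13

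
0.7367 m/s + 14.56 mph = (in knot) 0.7367 m/s is already in m/s. 1 mph = 0.44704 m/s, so 14.56 mph = 14.56 * 0.44704 = 6.5089024 m/s. Sum: 0.7367 + 6.5089024 = 7.2456024 m/s. 1 knot = 0.51444444 m/s, so 7.2456024 m/s = 7.2456024 / 0.51444444 = 14.084324 knot ≈ 14.08 knot (4 s.f.). Final answer: 14.08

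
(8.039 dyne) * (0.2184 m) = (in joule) 1 dyne = 1e-05 N, so 8.039 dyne = 8.039 * 1e-05 = 8.039e-05 N. 0.2184 m is already in m. Combine: 8.039e-05 N * 0.2184 m = 1.7557176e-05 J. 1.7557176e-05 J = 1.7557176e-05 joule ≈ 1.756e-05 joule (4 s.f.). Final answer: 1.756e-05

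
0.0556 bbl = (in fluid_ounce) 298.9. Check: 1 bbl = 0.15898729 m^3, so 0.0556 bbl = 0.0556 * 0.15898729 = 0.0088396936 m^3. 1 fluid_ounce = 2.957353e-05 m^3, so 0.0088396936 m^3 = 0.0088396936 / 2.957353e-05 = 298.9056 fluid_ounce ≈ 298.9 fluid_ounce (4 s.f.).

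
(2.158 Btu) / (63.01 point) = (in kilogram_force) 1.044e+04. Check: 1 Btu = 1055.0559 J, so 2.158 Btu = 2.158 * 1055.0559 = 2276.8105 J. 1 point = 0.00035277778 m, so 63.01 point = 63.01 * 0.00035277778 = 0.022228528 m. Combine: 2276.8105 J / 0.022228528 m = 102427.41 N. 1 kilogram_force = 9.80665 N, so 102427.41 N = 102427.41 / 9.80665 = 10444.689 kilogram_force ≈ 1.044e+04 kilogram_force (4 s.f.).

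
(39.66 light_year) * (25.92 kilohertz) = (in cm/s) 9.726e+23. Check: 1 light_year = 9.4607305e+15 m, so 39.66 light_year = 39.66 * 9.4607305e+15 = 3.7521257e+17 m. 1 kilohertz = 1000 Hz, so 25.92 kilohertz = 25.92 * 1000 = 25920 Hz. Combine: 3.7521257e+17 m * 25920 Hz = 9.7255098e+21 m/s. 1 cm/s = 0.01 m/s, so 9.7255098e+21 m/s = 9.7255098e+21 / 0.01 = 9.7255098e+23 cm/s ≈ 9.726e+23 cm/s (4 s.f.).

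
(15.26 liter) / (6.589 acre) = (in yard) 1 liter = 0.001 m^3, so 15.26 liter = 15.26 * 0.001 = 0.01526 m^3. 1 acre = 4046.8564 m^2, so 6.589 acre = 6.589 * 4046.8564 = 26664.737 m^2. Combine: 0.01526 m^3 / 26664.737 m^2 = 5.7229141e-07 m. 1 yard = 0.9144 m, so 5.7229141e-07 m = 5.7229141e-07 / 0.9144 = 6.258655e-07 yard ≈ 6.259e-07 yard (4 s.f.). Final answer: 6.259e-07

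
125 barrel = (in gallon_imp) 1 barrel = 0.15898729 m^3, so 125 barrel = 125 * 0.15898729 = 19.873412 m^3. 1 gallon_imp = 0.00454609 m^3, so 19.873412 m^3 = 19.873412 / 0.00454609 = 4371.5395 gallon_imp ≈ 4372 gallon_imp (4 s.f.). Final answer: 4372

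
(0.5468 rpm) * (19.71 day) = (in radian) 9.751e+04. Check: 1 rpm = 0.10471976 rad/s, so 0.5468 rpm = 0.5468 * 0.10471976 = 0.057260762 rad/s. 1 day = 86400 s, so 19.71 day = 19.71 * 86400 = 1702944 s. Combine: 0.057260762 rad/s * 1702944 s = 97511.871 rad. 97511.871 rad = 97511.871 radian ≈ 9.751e+04 radian (4 s.f.).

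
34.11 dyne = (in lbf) 7.668e-05. Check: 1 dyne = 1e-05 N, so 34.11 dyne = 34.11 * 1e-05 = 0.0003411 N. 1 lbf = 4.4482216 N, so 0.0003411 N = 0.0003411 / 4.4482216 = 7.668233e-05 lbf ≈ 7.668e-05 lbf (4 s.f.).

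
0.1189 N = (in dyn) 1 dyn = 1e-05 N, so 0.1189 N = 0.1189 / 1e-05 = 11890 dyn ≈ 1.189e+04 dyn (4 s.f.). Final answer: 1.189e+04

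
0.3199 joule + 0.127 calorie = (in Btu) 0.0008068. Check: 0.3199 joule = 0.3199 J. 1 calorie = 4.184 J, so 0.127 calorie = 0.127 * 4.184 = 0.531368 J. Sum: 0.3199 + 0.531368 = 0.851268 J. 1 Btu = 1055.0559 J, so 0.851268 J = 0.851268 / 1055.0559 = 0.00080684638 Btu ≈ 0.0008068 Btu (4 s.f.).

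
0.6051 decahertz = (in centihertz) 605.1. Check: 1 decahertz = 10 Hz, so 0.6051 decahertz = 0.6051 * 10 = 6.051 Hz. 1 centihertz = 0.01 Hz, so 6.051 Hz = 6.051 / 0.01 = 605.1 centihertz.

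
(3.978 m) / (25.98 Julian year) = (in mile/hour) 1.085e-08. Check: 3.978 m is already in m. 1 Julian year = 31557600 s, so 25.98 Julian year = 25.98 * 31557600 = 8.1986645e+08 s. Combine: 3.978 m / 8.1986645e+08 s = 4.8520098e-09 m/s. 1 mile/hour = 0.44704 m/s, so 4.8520098e-09 m/s = 4.8520098e-09 / 0.44704 = 1.0853637e-08 mile/hour ≈ 1.085e-08 mile/hour (4 s.f.).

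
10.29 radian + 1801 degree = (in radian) 10.29 radian = 10.29 rad. 1 degree = 0.017453293 rad, so 1801 degree = 1801 * 0.017453293 = 31.43338 rad. Sum: 10.29 + 31.43338 = 41.72338 rad. 41.72338 rad = 41.72338 radian ≈ 41.72 radian (4 s.f.). Final answer: 41.72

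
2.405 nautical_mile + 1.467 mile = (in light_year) 1 nautical_mile = 1852 m, so 2.405 nautical_mile = 2.405 * 1852 = 4454.06 m. 1 mile = 1609.344 m, so 1.467 mile = 1.467 * 1609.344 = 2360.9076 m. Sum: 4454.06 + 2360.9076 = 6814.9676 m. 1 light_year = 9.4607305e+15 m, so 6814.9676 m = 6814.9676 / 9.4607305e+15 = 7.2034265e-13 light_year ≈ 7.203e-13 light_year (4 s.f.). Final answer: 7.203e-13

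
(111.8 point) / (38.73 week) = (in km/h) 1 point = 0.00035277778 m, so 111.8 point = 111.8 * 0.00035277778 = 0.039440556 m. 1 week = 604800 s, so 38.73 week = 38.73 * 604800 = 23423904 s. Combine: 0.039440556 m / 23423904 s = 1.6837738e-09 m/s. 1 km/h = 0.27777778 m/s, so 1.6837738e-09 m/s = 1.6837738e-09 / 0.27777778 = 6.0615856e-09 km/h ≈ 6.062e-09 km/h (4 s.f.). Final answer: 6.062e-09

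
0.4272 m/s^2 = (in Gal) 42.72. Check: 1 Gal = 0.01 m/s^2, so 0.4272 m/s^2 = 0.4272 / 0.01 = 42.72 Gal.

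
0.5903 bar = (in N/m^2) 5.903e+04. Check: 1 bar = 100000 Pa, so 0.5903 bar = 0.5903 * 100000 = 59030 Pa. 59030 Pa = 59030 N/m^2 ≈ 5.903e+04 N/m^2 (4 s.f.).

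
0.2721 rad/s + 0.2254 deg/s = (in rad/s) 0.2721 rad/s is already in rad/s. 1 deg/s = 0.017453293 rad/s, so 0.2254 deg/s = 0.2254 * 0.017453293 = 0.0039339721 rad/s. Sum: 0.2721 + 0.0039339721 = 0.27603397 rad/s. Result: 0.27603397 rad/s ≈ 0.276 rad/s (4 s.f.). Final answer: 0.276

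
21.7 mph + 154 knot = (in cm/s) 1 mph = 0.44704 m/s, so 21.7 mph = 21.7 * 0.44704 = 9.700768 m/s. 1 knot = 0.51444444 m/s, so 154 knot = 154 * 0.51444444 = 79.224444 m/s. Sum: 9.700768 + 79.224444 = 88.925212 m/s. 1 cm/s = 0.01 m/s, so 88.925212 m/s = 88.925212 / 0.01 = 8892.5212 cm/s ≈ 8893 cm/s (4 s.f.). Final answer: 8893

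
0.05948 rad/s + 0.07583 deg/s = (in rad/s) 0.0608. Check: 0.05948 rad/s is already in rad/s. 1 deg/s = 0.017453293 rad/s, so 0.07583 deg/s = 0.07583 * 0.017453293 = 0.0013234832 rad/s. Sum: 0.05948 + 0.0013234832 = 0.060803483 rad/s. Result: 0.060803483 rad/s ≈ 0.0608 rad/s (4 s.f.).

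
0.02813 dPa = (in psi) 1 dPa = 0.1 Pa, so 0.02813 dPa = 0.02813 * 0.1 = 0.002813 Pa. 1 psi = 6894.7573 Pa, so 0.002813 Pa = 0.002813 / 6894.7573 = 4.0799116e-07 psi ≈ 4.08e-07 psi (4 s.f.). Final answer: 4.08e-07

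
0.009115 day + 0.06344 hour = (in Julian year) 1 day = 86400 s, so 0.009115 day = 0.009115 * 86400 = 787.536 s. 1 hour = 3600 s, so 0.06344 hour = 0.06344 * 3600 = 228.384 s. Sum: 787.536 + 228.384 = 1015.92 s. 1 Julian year = 31557600 s, so 1015.92 s = 1015.92 / 31557600 = 3.2192562e-05 Julian year ≈ 3.219e-05 Julian year (4 s.f.). Final answer: 3.219e-05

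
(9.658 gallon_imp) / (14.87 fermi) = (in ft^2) 3.178e+13. Check: 1 gallon_imp = 0.00454609 m^3, so 9.658 gallon_imp = 9.658 * 0.00454609 = 0.043906137 m^3. 1 fermi = 1e-15 m, so 14.87 fermi = 14.87 * 1e-15 = 1.487e-14 m. Combine: 0.043906137 m^3 / 1.487e-14 m = 2.9526656e+12 m^2. 1 ft^2 = 0.09290304 m^2, so 2.9526656e+12 m^2 = 2.9526656e+12 / 0.09290304 = 3.1782228e+13 ft^2 ≈ 3.178e+13 ft^2 (4 s.f.).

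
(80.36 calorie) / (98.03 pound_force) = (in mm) 771.1. Check: 1 calorie = 4.184 J, so 80.36 calorie = 80.36 * 4.184 = 336.22624 J. 1 pound_force = 4.4482216 N, so 98.03 pound_force = 98.03 * 4.4482216 = 436.05916 N. Combine: 336.22624 J / 436.05916 N = 0.77105647 m. 1 mm = 0.001 m, so 0.77105647 m = 0.77105647 / 0.001 = 771.05647 mm ≈ 771.1 mm (4 s.f.).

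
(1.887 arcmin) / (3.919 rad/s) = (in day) 1 arcmin = 0.00029088821 rad, so 1.887 arcmin = 1.887 * 0.00029088821 = 0.00054890605 rad. 3.919 rad/s is already in rad/s. Combine: 0.00054890605 rad / 3.919 rad/s = 0.00014006278 s. 1 day = 86400 s, so 0.00014006278 s = 0.00014006278 / 86400 = 1.621097e-09 day ≈ 1.621e-09 day (4 s.f.). Final answer: 1.621e-09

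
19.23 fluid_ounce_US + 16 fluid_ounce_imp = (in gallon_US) 0.2703. Check: 1 fluid_ounce_US = 2.957353e-05 m^3, so 19.23 fluid_ounce_US = 19.23 * 2.957353e-05 = 0.00056869897 m^3. 1 fluid_ounce_imp = 2.8413063e-05 m^3, so 16 fluid_ounce_imp = 16 * 2.8413063e-05 = 0.000454609 m^3. Sum: 0.00056869897 + 0.000454609 = 0.001023308 m^3. 1 gallon_US = 0.0037854118 m^3, so 0.001023308 m^3 = 0.001023308 / 0.0037854118 = 0.27032937 gallon_US ≈ 0.2703 gallon_US (4 s.f.).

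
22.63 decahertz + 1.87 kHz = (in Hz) 2096. Check: 1 decahertz = 10 Hz, so 22.63 decahertz = 22.63 * 10 = 226.3 Hz. 1 kHz = 1000 Hz, so 1.87 kHz = 1.87 * 1000 = 1870 Hz. Sum: 226.3 + 1870 = 2096.3 Hz. Result: 2096.3 Hz ≈ 2096 Hz (4 s.f.).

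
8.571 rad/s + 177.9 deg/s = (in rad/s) 11.68. Check: 8.571 rad/s is already in rad/s. 1 deg/s = 0.017453293 rad/s, so 177.9 deg/s = 177.9 * 0.017453293 = 3.1049407 rad/s. Sum: 8.571 + 3.1049407 = 11.675941 rad/s. Result: 11.675941 rad/s ≈ 11.68 rad/s (4 s.f.).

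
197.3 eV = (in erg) 3.161e-10. Check: 1 eV = 1.6021766e-19 J, so 197.3 eV = 197.3 * 1.6021766e-19 = 3.1610945e-17 J. 1 erg = 1e-07 J, so 3.1610945e-17 J = 3.1610945e-17 / 1e-07 = 3.1610945e-10 erg ≈ 3.161e-10 erg (4 s.f.).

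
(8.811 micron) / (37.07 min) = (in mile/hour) 8.861e-09. Check: 1 micron = 1e-06 m, so 8.811 micron = 8.811 * 1e-06 = 8.811e-06 m. 1 min = 60 s, so 37.07 min = 37.07 * 60 = 2224.2 s. Combine: 8.811e-06 m / 2224.2 s = 3.9614243e-09 m/s. 1 mile/hour = 0.44704 m/s, so 3.9614243e-09 m/s = 3.9614243e-09 / 0.44704 = 8.8614539e-09 mile/hour ≈ 8.861e-09 mile/hour (4 s.f.).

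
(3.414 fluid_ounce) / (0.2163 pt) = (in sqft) 14.24. Check: 1 fluid_ounce = 2.957353e-05 m^3, so 3.414 fluid_ounce = 3.414 * 2.957353e-05 = 0.00010096403 m^3. 1 pt = 0.00035277778 m, so 0.2163 pt = 0.2163 * 0.00035277778 = 7.6305833e-05 m. Combine: 0.00010096403 m^3 / 7.6305833e-05 m = 1.3231496 m^2. 1 sqft = 0.09290304 m^2, so 1.3231496 m^2 = 1.3231496 / 0.09290304 = 14.242263 sqft ≈ 14.24 sqft (4 s.f.).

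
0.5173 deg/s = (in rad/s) 0.009029. Check: 1 deg/s = 0.017453293 rad/s, so 0.5173 deg/s = 0.5173 * 0.017453293 = 0.0090285882 rad/s. Result: 0.0090285882 rad/s ≈ 0.009029 rad/s (4 s.f.).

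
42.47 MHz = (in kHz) 1 MHz = 1000000 Hz, so 42.47 MHz = 42.47 * 1000000 = 42470000 Hz. 1 kHz = 1000 Hz, so 42470000 Hz = 42470000 / 1000 = 42470 kHz ≈ 4.247e+04 kHz (4 s.f.). Final answer: 4.247e+04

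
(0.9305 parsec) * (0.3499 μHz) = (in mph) 2.247e+10. Check: 1 parsec = 3.0856776e+16 m, so 0.9305 parsec = 0.9305 * 3.0856776e+16 = 2.871223e+16 m. 1 μHz = 1e-06 Hz, so 0.3499 μHz = 0.3499 * 1e-06 = 3.499e-07 Hz. Combine: 2.871223e+16 m * 3.499e-07 Hz = 1.0046409e+10 m/s. 1 mph = 0.44704 m/s, so 1.0046409e+10 m/s = 1.0046409e+10 / 0.44704 = 2.2473177e+10 mph ≈ 2.247e+10 mph (4 s.f.).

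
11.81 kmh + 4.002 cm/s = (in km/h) 11.95. Check: 1 kmh = 0.27777778 m/s, so 11.81 kmh = 11.81 * 0.27777778 = 3.2805556 m/s. 1 cm/s = 0.01 m/s, so 4.002 cm/s = 4.002 * 0.01 = 0.04002 m/s. Sum: 3.2805556 + 0.04002 = 3.3205756 m/s. 1 km/h = 0.27777778 m/s, so 3.3205756 m/s = 3.3205756 / 0.27777778 = 11.954072 km/h ≈ 11.95 km/h (4 s.f.).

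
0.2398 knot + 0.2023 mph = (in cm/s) 21.38. Check: 1 knot = 0.51444444 m/s, so 0.2398 knot = 0.2398 * 0.51444444 = 0.12336378 m/s. 1 mph = 0.44704 m/s, so 0.2023 mph = 0.2023 * 0.44704 = 0.090436192 m/s. Sum: 0.12336378 + 0.090436192 = 0.21379997 m/s. 1 cm/s = 0.01 m/s, so 0.21379997 m/s = 0.21379997 / 0.01 = 21.379997 cm/s ≈ 21.38 cm/s (4 s.f.).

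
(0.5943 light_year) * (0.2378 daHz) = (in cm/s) 1.337e+18. Check: 1 light_year = 9.4607305e+15 m, so 0.5943 light_year = 0.5943 * 9.4607305e+15 = 5.6225121e+15 m. 1 daHz = 10 Hz, so 0.2378 daHz = 0.2378 * 10 = 2.378 Hz. Combine: 5.6225121e+15 m * 2.378 Hz = 1.3370334e+16 m/s. 1 cm/s = 0.01 m/s, so 1.3370334e+16 m/s = 1.3370334e+16 / 0.01 = 1.3370334e+18 cm/s ≈ 1.337e+18 cm/s (4 s.f.).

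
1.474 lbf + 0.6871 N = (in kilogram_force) 0.7387. Check: 1 lbf = 4.4482216 N, so 1.474 lbf = 1.474 * 4.4482216 = 6.5566787 N. 0.6871 N is already in N. Sum: 6.5566787 + 0.6871 = 7.2437787 N. 1 kilogram_force = 9.80665 N, so 7.2437787 N = 7.2437787 / 9.80665 = 0.73865985 kilogram_force ≈ 0.7387 kilogram_force (4 s.f.).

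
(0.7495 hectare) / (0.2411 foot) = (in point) 1 hectare = 10000 m^2, so 0.7495 hectare = 0.7495 * 10000 = 7495 m^2. 1 foot = 0.3048 m, so 0.2411 foot = 0.2411 * 0.3048 = 0.07348728 m. Combine: 7495 m^2 / 0.07348728 m = 101990.44 m. 1 point = 0.00035277778 m, so 101990.44 m = 101990.44 / 0.00035277778 = 2.8910676e+08 point ≈ 2.891e+08 point (4 s.f.). Final answer: 2.891e+08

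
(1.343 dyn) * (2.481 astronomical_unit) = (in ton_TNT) 1 dyn = 1e-05 N, so 1.343 dyn = 1.343 * 1e-05 = 1.343e-05 N. 1 astronomical_unit = 1.4959787e+11 m, so 2.481 astronomical_unit = 2.481 * 1.4959787e+11 = 3.7115232e+11 m. Combine: 1.343e-05 N * 3.7115232e+11 m = 4984575.6 J. 1 ton_TNT = 4.184e+09 J, so 4984575.6 J = 4984575.6 / 4.184e+09 = 0.0011913422 ton_TNT ≈ 0.001191 ton_TNT (4 s.f.). Final answer: 0.001191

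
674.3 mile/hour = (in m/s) 1 mile/hour = 0.44704 m/s, so 674.3 mile/hour = 674.3 * 0.44704 = 301.43907 m/s. Result: 301.43907 m/s ≈ 301.4 m/s (4 s.f.). Final answer: 301.4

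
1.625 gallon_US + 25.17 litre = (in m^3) 0.03132. Check: 1 gallon_US = 0.0037854118 m^3, so 1.625 gallon_US = 1.625 * 0.0037854118 = 0.0061512941 m^3. 1 litre = 0.001 m^3, so 25.17 litre = 25.17 * 0.001 = 0.02517 m^3. Sum: 0.0061512941 + 0.02517 = 0.031321294 m^3. Result: 0.031321294 m^3 ≈ 0.03132 m^3 (4 s.f.).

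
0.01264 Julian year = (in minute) 6648. Check: 1 Julian year = 31557600 s, so 0.01264 Julian year = 0.01264 * 31557600 = 398888.06 s. 1 minute = 60 s, so 398888.06 s = 398888.06 / 60 = 6648.1344 minute ≈ 6648 minute (4 s.f.).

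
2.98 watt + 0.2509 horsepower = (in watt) 2.98 watt = 2.98 W. 1 horsepower = 745.69987 W, so 0.2509 horsepower = 0.2509 * 745.69987 = 187.0961 W. Sum: 2.98 + 187.0961 = 190.0761 W. 190.0761 W = 190.0761 watt ≈ 190.1 watt (4 s.f.). Final answer: 190.1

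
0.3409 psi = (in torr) 17.63. Check: 1 psi = 6894.7573 Pa, so 0.3409 psi = 0.3409 * 6894.7573 = 2350.4228 Pa. 1 torr = 133.32237 Pa, so 2350.4228 Pa = 2350.4228 / 133.32237 = 17.629621 torr ≈ 17.63 torr (4 s.f.).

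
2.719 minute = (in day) 0.001888. Check: 1 minute = 60 s, so 2.719 minute = 2.719 * 60 = 163.14 s. 1 day = 86400 s, so 163.14 s = 163.14 / 86400 = 0.0018881944 day ≈ 0.001888 day (4 s.f.).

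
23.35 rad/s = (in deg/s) 1338. Check: 1 deg/s = 0.017453293 rad/s, so 23.35 rad/s = 23.35 / 0.017453293 = 1337.8565 deg/s ≈ 1338 deg/s (4 s.f.).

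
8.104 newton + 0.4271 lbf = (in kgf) 1.02. Check: 8.104 newton = 8.104 N. 1 lbf = 4.4482216 N, so 0.4271 lbf = 0.4271 * 4.4482216 = 1.8998355 N. Sum: 8.104 + 1.8998355 = 10.003835 N. 1 kgf = 9.80665 N, so 10.003835 N = 10.003835 / 9.80665 = 1.0201073 kgf ≈ 1.02 kgf (4 s.f.).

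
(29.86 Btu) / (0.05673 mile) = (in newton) 345.1. Check: 1 Btu = 1055.0559 J, so 29.86 Btu = 29.86 * 1055.0559 = 31503.968 J. 1 mile = 1609.344 m, so 0.05673 mile = 0.05673 * 1609.344 = 91.298085 m. Combine: 31503.968 J / 91.298085 m = 345.06713 N. 345.06713 N = 345.06713 newton ≈ 345.1 newton (4 s.f.).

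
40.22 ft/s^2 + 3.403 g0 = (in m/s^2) 45.63. Check: 1 ft/s^2 = 0.3048 m/s^2, so 40.22 ft/s^2 = 40.22 * 0.3048 = 12.259056 m/s^2. 1 g0 = 9.80665 m/s^2, so 3.403 g0 = 3.403 * 9.80665 = 33.37203 m/s^2. Sum: 12.259056 + 33.37203 = 45.631086 m/s^2. Result: 45.631086 m/s^2 ≈ 45.63 m/s^2 (4 s.f.).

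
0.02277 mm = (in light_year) 2.407e-21. Check: 1 mm = 0.001 m, so 0.02277 mm = 0.02277 * 0.001 = 2.277e-05 m. 1 light_year = 9.4607305e+15 m, so 2.277e-05 m = 2.277e-05 / 9.4607305e+15 = 2.4067909e-21 light_year ≈ 2.407e-21 light_year (4 s.f.).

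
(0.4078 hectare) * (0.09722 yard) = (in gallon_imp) 1 hectare = 10000 m^2, so 0.4078 hectare = 0.4078 * 10000 = 4078 m^2. 1 yard = 0.9144 m, so 0.09722 yard = 0.09722 * 0.9144 = 0.088897968 m. Combine: 4078 m^2 * 0.088897968 m = 362.52591 m^3. 1 gallon_imp = 0.00454609 m^3, so 362.52591 m^3 = 362.52591 / 0.00454609 = 79744.553 gallon_imp ≈ 7.974e+04 gallon_imp (4 s.f.). Final answer: 7.974e+04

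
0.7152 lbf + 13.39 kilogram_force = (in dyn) 1.345e+07. Check: 1 lbf = 4.4482216 N, so 0.7152 lbf = 0.7152 * 4.4482216 = 3.1813681 N. 1 kilogram_force = 9.80665 N, so 13.39 kilogram_force = 13.39 * 9.80665 = 131.31104 N. Sum: 3.1813681 + 131.31104 = 134.49241 N. 1 dyn = 1e-05 N, so 134.49241 N = 134.49241 / 1e-05 = 13449241 dyn ≈ 1.345e+07 dyn (4 s.f.).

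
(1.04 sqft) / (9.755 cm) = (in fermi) 1 sqft = 0.09290304 m^2, so 1.04 sqft = 1.04 * 0.09290304 = 0.096619162 m^2. 1 cm = 0.01 m, so 9.755 cm = 9.755 * 0.01 = 0.09755 m. Combine: 0.096619162 m^2 / 0.09755 m = 0.99045783 m. 1 fermi = 1e-15 m, so 0.99045783 m = 0.99045783 / 1e-15 = 9.9045783e+14 fermi ≈ 9.905e+14 fermi (4 s.f.). Final answer: 9.905e+14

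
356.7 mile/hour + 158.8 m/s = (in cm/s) 1 mile/hour = 0.44704 m/s, so 356.7 mile/hour = 356.7 * 0.44704 = 159.45917 m/s. 158.8 m/s is already in m/s. Sum: 159.45917 + 158.8 = 318.25917 m/s. 1 cm/s = 0.01 m/s, so 318.25917 m/s = 318.25917 / 0.01 = 31825.917 cm/s ≈ 3.183e+04 cm/s (4 s.f.). Final answer: 3.183e+04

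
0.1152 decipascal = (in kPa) 1.152e-05. Check: 1 decipascal = 0.1 Pa, so 0.1152 decipascal = 0.1152 * 0.1 = 0.01152 Pa. 1 kPa = 1000 Pa, so 0.01152 Pa = 0.01152 / 1000 = 1.152e-05 kPa.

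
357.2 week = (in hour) 1 week = 604800 s, so 357.2 week = 357.2 * 604800 = 2.1603456e+08 s. 1 hour = 3600 s, so 2.1603456e+08 s = 2.1603456e+08 / 3600 = 60009.6 hour ≈ 6.001e+04 hour (4 s.f.). Final answer: 6.001e+04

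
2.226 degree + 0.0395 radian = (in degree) 4.489. Check: 1 degree = 0.017453293 rad, so 2.226 degree = 2.226 * 0.017453293 = 0.038851029 rad. 0.0395 radian = 0.0395 rad. Sum: 0.038851029 + 0.0395 = 0.078351029 rad. 1 degree = 0.017453293 rad, so 0.078351029 rad = 0.078351029 / 0.017453293 = 4.4891833 degree ≈ 4.489 degree (4 s.f.).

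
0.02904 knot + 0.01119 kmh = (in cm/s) 1.805. Check: 1 knot = 0.51444444 m/s, so 0.02904 knot = 0.02904 * 0.51444444 = 0.014939467 m/s. 1 kmh = 0.27777778 m/s, so 0.01119 kmh = 0.01119 * 0.27777778 = 0.0031083333 m/s. Sum: 0.014939467 + 0.0031083333 = 0.0180478 m/s. 1 cm/s = 0.01 m/s, so 0.0180478 m/s = 0.0180478 / 0.01 = 1.80478 cm/s ≈ 1.805 cm/s (4 s.f.).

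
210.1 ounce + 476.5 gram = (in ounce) 1 ounce = 0.028349523 kg, so 210.1 ounce = 210.1 * 0.028349523 = 5.9562348 kg. 1 gram = 0.001 kg, so 476.5 gram = 476.5 * 0.001 = 0.4765 kg. Sum: 5.9562348 + 0.4765 = 6.4327348 kg. 1 ounce = 0.028349523 kg, so 6.4327348 kg = 6.4327348 / 0.028349523 = 226.90804 ounce ≈ 226.9 ounce (4 s.f.). Final answer: 226.9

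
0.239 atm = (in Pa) 2.422e+04. Check: 1 atm = 101325 Pa, so 0.239 atm = 0.239 * 101325 = 24216.675 Pa. Result: 24216.675 Pa ≈ 2.422e+04 Pa (4 s.f.).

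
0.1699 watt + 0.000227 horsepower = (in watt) 0.3392. Check: 0.1699 watt = 0.1699 W. 1 horsepower = 745.69987 W, so 0.000227 horsepower = 0.000227 * 745.69987 = 0.16927387 W. Sum: 0.1699 + 0.16927387 = 0.33917387 W. 0.33917387 W = 0.33917387 watt ≈ 0.3392 watt (4 s.f.).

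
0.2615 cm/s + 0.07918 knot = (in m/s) 1 cm/s = 0.01 m/s, so 0.2615 cm/s = 0.2615 * 0.01 = 0.002615 m/s. 1 knot = 0.51444444 m/s, so 0.07918 knot = 0.07918 * 0.51444444 = 0.040733711 m/s. Sum: 0.002615 + 0.040733711 = 0.043348711 m/s. Result: 0.043348711 m/s ≈ 0.04335 m/s (4 s.f.). Final answer: 0.04335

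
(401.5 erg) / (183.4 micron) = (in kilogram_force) 1 erg = 1e-07 J, so 401.5 erg = 401.5 * 1e-07 = 4.015e-05 J. 1 micron = 1e-06 m, so 183.4 micron = 183.4 * 1e-06 = 0.0001834 m. Combine: 4.015e-05 J / 0.0001834 m = 0.21892039 N. 1 kilogram_force = 9.80665 N, so 0.21892039 N = 0.21892039 / 9.80665 = 0.022323667 kilogram_force ≈ 0.02232 kilogram_force (4 s.f.). Final answer: 0.02232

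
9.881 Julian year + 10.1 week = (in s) 1 Julian year = 31557600 s, so 9.881 Julian year = 9.881 * 31557600 = 3.1182065e+08 s. 1 week = 604800 s, so 10.1 week = 10.1 * 604800 = 6108480 s. Sum: 3.1182065e+08 + 6108480 = 3.1792913e+08 s. Result: 3.1792913e+08 s ≈ 3.179e+08 s (4 s.f.). Final answer: 3.179e+08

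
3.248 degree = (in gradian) 1 degree = 0.017453293 rad, so 3.248 degree = 3.248 * 0.017453293 = 0.056688294 rad. 1 gradian = 0.015707963 rad, so 0.056688294 rad = 0.056688294 / 0.015707963 = 3.6088889 gradian ≈ 3.609 gradian (4 s.f.). Final answer: 3.609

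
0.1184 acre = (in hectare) 1 acre = 4046.8564 m^2, so 0.1184 acre = 0.1184 * 4046.8564 = 479.1478 m^2. 1 hectare = 10000 m^2, so 479.1478 m^2 = 479.1478 / 10000 = 0.04791478 hectare ≈ 0.04791 hectare (4 s.f.). Final answer: 0.04791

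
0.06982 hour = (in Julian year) 7.965e-06. Check: 1 hour = 3600 s, so 0.06982 hour = 0.06982 * 3600 = 251.352 s. 1 Julian year = 31557600 s, so 251.352 s = 251.352 / 31557600 = 7.9648642e-06 Julian year ≈ 7.965e-06 Julian year (4 s.f.).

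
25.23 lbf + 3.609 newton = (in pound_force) 1 lbf = 4.4482216 N, so 25.23 lbf = 25.23 * 4.4482216 = 112.22863 N. 3.609 newton = 3.609 N. Sum: 112.22863 + 3.609 = 115.83763 N. 1 pound_force = 4.4482216 N, so 115.83763 N = 115.83763 / 4.4482216 = 26.041335 pound_force ≈ 26.04 pound_force (4 s.f.). Final answer: 26.04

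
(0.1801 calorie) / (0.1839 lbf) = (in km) 1 calorie = 4.184 J, so 0.1801 calorie = 0.1801 * 4.184 = 0.7535384 J. 1 lbf = 4.4482216 N, so 0.1839 lbf = 0.1839 * 4.4482216 = 0.81802796 N. Combine: 0.7535384 J / 0.81802796 N = 0.92116461 m. 1 km = 1000 m, so 0.92116461 m = 0.92116461 / 1000 = 0.00092116461 km ≈ 0.0009212 km (4 s.f.). Final answer: 0.0009212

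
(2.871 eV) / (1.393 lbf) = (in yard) 1 eV = 1.6021766e-19 J, so 2.871 eV = 2.871 * 1.6021766e-19 = 4.5998491e-19 J. 1 lbf = 4.4482216 N, so 1.393 lbf = 1.393 * 4.4482216 = 6.1963727 N. Combine: 4.5998491e-19 J / 6.1963727 N = 7.4234545e-20 m. 1 yard = 0.9144 m, so 7.4234545e-20 m = 7.4234545e-20 / 0.9144 = 8.1183886e-20 yard ≈ 8.118e-20 yard (4 s.f.). Final answer: 8.118e-20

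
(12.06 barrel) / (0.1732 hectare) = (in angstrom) 1.107e+07. Check: 1 barrel = 0.15898729 m^3, so 12.06 barrel = 12.06 * 0.15898729 = 1.9173868 m^3. 1 hectare = 10000 m^2, so 0.1732 hectare = 0.1732 * 10000 = 1732 m^2. Combine: 1.9173868 m^3 / 1732 m^2 = 0.0011070362 m. 1 angstrom = 1e-10 m, so 0.0011070362 m = 0.0011070362 / 1e-10 = 11070362 angstrom ≈ 1.107e+07 angstrom (4 s.f.).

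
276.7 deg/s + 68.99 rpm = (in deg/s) 690.6. Check: 1 deg/s = 0.017453293 rad/s, so 276.7 deg/s = 276.7 * 0.017453293 = 4.829326 rad/s. 1 rpm = 0.10471976 rad/s, so 68.99 rpm = 68.99 * 0.10471976 = 7.2246159 rad/s. Sum: 4.829326 + 7.2246159 = 12.053942 rad/s. 1 deg/s = 0.017453293 rad/s, so 12.053942 rad/s = 12.053942 / 0.017453293 = 690.64 deg/s ≈ 690.6 deg/s (4 s.f.).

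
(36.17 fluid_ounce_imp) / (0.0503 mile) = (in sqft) 1 fluid_ounce_imp = 2.8413063e-05 m^3, so 36.17 fluid_ounce_imp = 36.17 * 2.8413063e-05 = 0.0010277005 m^3. 1 mile = 1609.344 m, so 0.0503 mile = 0.0503 * 1609.344 = 80.950003 m. Combine: 0.0010277005 m^3 / 80.950003 m = 1.2695496e-05 m^2. 1 sqft = 0.09290304 m^2, so 1.2695496e-05 m^2 = 1.2695496e-05 / 0.09290304 = 0.00013665319 sqft ≈ 0.0001367 sqft (4 s.f.). Final answer: 0.0001367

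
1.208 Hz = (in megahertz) 1.208e-06. Check: 1 megahertz = 1000000 Hz, so 1.208 Hz = 1.208 / 1000000 = 1.208e-06 megahertz.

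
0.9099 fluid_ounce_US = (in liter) 0.02691. Check: 1 fluid_ounce_US = 2.957353e-05 m^3, so 0.9099 fluid_ounce_US = 0.9099 * 2.957353e-05 = 2.6908955e-05 m^3. 1 liter = 0.001 m^3, so 2.6908955e-05 m^3 = 2.6908955e-05 / 0.001 = 0.026908955 liter ≈ 0.02691 liter (4 s.f.).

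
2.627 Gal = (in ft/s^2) 0.08619. Check: 1 Gal = 0.01 m/s^2, so 2.627 Gal = 2.627 * 0.01 = 0.02627 m/s^2. 1 ft/s^2 = 0.3048 m/s^2, so 0.02627 m/s^2 = 0.02627 / 0.3048 = 0.086187664 ft/s^2 ≈ 0.08619 ft/s^2 (4 s.f.).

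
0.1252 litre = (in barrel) 1 litre = 0.001 m^3, so 0.1252 litre = 0.1252 * 0.001 = 0.0001252 m^3. 1 barrel = 0.15898729 m^3, so 0.0001252 m^3 = 0.0001252 / 0.15898729 = 0.00078748431 barrel ≈ 0.0007875 barrel (4 s.f.). Final answer: 0.0007875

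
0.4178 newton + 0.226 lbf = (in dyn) 0.4178 newton = 0.4178 N. 1 lbf = 4.4482216 N, so 0.226 lbf = 0.226 * 4.4482216 = 1.0052981 N. Sum: 0.4178 + 1.0052981 = 1.4230981 N. 1 dyn = 1e-05 N, so 1.4230981 N = 1.4230981 / 1e-05 = 142309.81 dyn ≈ 1.423e+05 dyn (4 s.f.). Final answer: 1.423e+05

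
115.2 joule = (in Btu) 115.2 joule = 115.2 J. 1 Btu = 1055.0559 J, so 115.2 J = 115.2 / 1055.0559 = 0.10918853 Btu ≈ 0.1092 Btu (4 s.f.). Final answer: 0.1092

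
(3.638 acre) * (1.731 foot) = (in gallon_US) 1 acre = 4046.8564 m^2, so 3.638 acre = 3.638 * 4046.8564 = 14722.464 m^2. 1 foot = 0.3048 m, so 1.731 foot = 1.731 * 0.3048 = 0.5276088 m. Combine: 14722.464 m^2 * 0.5276088 m = 7767.7014 m^3. 1 gallon_US = 0.0037854118 m^3, so 7767.7014 m^3 = 7767.7014 / 0.0037854118 = 2052009.6 gallon_US ≈ 2.052e+06 gallon_US (4 s.f.). Final answer: 2.052e+06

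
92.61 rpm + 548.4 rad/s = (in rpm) 1 rpm = 0.10471976 rad/s, so 92.61 rpm = 92.61 * 0.10471976 = 9.6980965 rad/s. 548.4 rad/s is already in rad/s. Sum: 9.6980965 + 548.4 = 558.0981 rad/s. 1 rpm = 0.10471976 rad/s, so 558.0981 rad/s = 558.0981 / 0.10471976 = 5329.4442 rpm ≈ 5329 rpm (4 s.f.). Final answer: 5329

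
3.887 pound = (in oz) 1 pound = 0.45359237 kg, so 3.887 pound = 3.887 * 0.45359237 = 1.7631135 kg. 1 oz = 0.028349523 kg, so 1.7631135 kg = 1.7631135 / 0.028349523 = 62.192 oz ≈ 62.19 oz (4 s.f.). Final answer: 62.19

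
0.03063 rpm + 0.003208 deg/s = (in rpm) 1 rpm = 0.10471976 rad/s, so 0.03063 rpm = 0.03063 * 0.10471976 = 0.0032075661 rad/s. 1 deg/s = 0.017453293 rad/s, so 0.003208 deg/s = 0.003208 * 0.017453293 = 5.5990162e-05 rad/s. Sum: 0.0032075661 + 5.5990162e-05 = 0.0032635563 rad/s. 1 rpm = 0.10471976 rad/s, so 0.0032635563 rad/s = 0.0032635563 / 0.10471976 = 0.031164667 rpm ≈ 0.03116 rpm (4 s.f.). Final answer: 0.03116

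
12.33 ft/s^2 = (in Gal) 375.8. Check: 1 ft/s^2 = 0.3048 m/s^2, so 12.33 ft/s^2 = 12.33 * 0.3048 = 3.758184 m/s^2. 1 Gal = 0.01 m/s^2, so 3.758184 m/s^2 = 3.758184 / 0.01 = 375.8184 Gal ≈ 375.8 Gal (4 s.f.).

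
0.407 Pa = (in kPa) 1 kPa = 1000 Pa, so 0.407 Pa = 0.407 / 1000 = 0.000407 kPa. Final answer: 0.000407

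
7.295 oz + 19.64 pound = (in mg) 9.115e+06. Check: 1 oz = 0.028349523 kg, so 7.295 oz = 7.295 * 0.028349523 = 0.20680977 kg. 1 pound = 0.45359237 kg, so 19.64 pound = 19.64 * 0.45359237 = 8.9085541 kg. Sum: 0.20680977 + 8.9085541 = 9.1153639 kg. 1 mg = 1e-06 kg, so 9.1153639 kg = 9.1153639 / 1e-06 = 9115363.9 mg ≈ 9.115e+06 mg (4 s.f.).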